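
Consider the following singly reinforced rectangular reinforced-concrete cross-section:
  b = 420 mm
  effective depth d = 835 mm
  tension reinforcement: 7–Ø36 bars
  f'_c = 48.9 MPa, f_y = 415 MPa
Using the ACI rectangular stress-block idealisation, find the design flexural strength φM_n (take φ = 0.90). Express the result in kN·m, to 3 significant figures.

A_s = 7 × 1018 = 7126 mm².
T = A_s f_y = 7126 × 415 = 2957290 N = 2957.29 kN.
From C = T: a = T/(0.85 f'_c b) = 2957290/(0.85 × 48.9 × 420) = 169.40 mm.
M_n = T(d − a/2) = 2957.29 kN × (835 − 84.7) mm = 2218.85 kN·m.
φM_n = 0.90 × 2218.85 = 1996.97 kN·m.

φM_n ≈ 2000 kN·m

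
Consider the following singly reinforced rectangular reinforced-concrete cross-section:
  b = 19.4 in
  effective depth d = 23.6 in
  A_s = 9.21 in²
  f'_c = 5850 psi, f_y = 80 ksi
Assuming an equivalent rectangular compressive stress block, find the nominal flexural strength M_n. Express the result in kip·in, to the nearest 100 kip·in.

T = A_s f_y = 9.21 × 80 = 736.8 kips.
a = T/(0.85 f'_c b) = 736.8/(0.85 × 5.85 × 19.4) = 7.638 in.
M_n = T(d − a/2) = 736.8 × (23.6 − 3.819) = 14574.6 kip·in.

M_n ≈ 14600 kip·in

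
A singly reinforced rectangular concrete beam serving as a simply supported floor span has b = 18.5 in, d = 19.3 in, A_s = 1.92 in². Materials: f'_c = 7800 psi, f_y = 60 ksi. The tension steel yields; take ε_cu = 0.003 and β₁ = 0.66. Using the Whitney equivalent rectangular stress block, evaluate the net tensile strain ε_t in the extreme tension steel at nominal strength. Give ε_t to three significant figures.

a = A_s f_y/(0.85 f'_c b) = 0.939 in.
β₁ = 0.66, so c = a/β₁ = 0.939/0.66 = 1.423 in.
From the linear strain diagram with ε_cu = 0.003: ε_t = 0.003 (d − c)/c = 0.003 × (19.3 − 1.423)/1.423 = 0.0377.
Since ε_t ≥ 0.005, the section is tension-controlled.

ε_t ≈ 0.0377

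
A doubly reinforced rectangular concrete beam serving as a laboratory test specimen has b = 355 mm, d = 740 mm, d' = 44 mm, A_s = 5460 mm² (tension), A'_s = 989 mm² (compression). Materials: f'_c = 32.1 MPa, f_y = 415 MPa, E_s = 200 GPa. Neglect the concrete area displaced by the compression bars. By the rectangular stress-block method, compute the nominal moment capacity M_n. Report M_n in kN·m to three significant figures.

M_n ≈ 1480 kN·m

Assume both tension and compression steel yield.
Net tension couple steel: A_s − A'_s = 4471 mm².
a = (A_s − A'_s) f_y / (0.85 f'_c b) = 1855465/(0.85 × 32.1 × 355) = 191.56 mm.
c = a/β₁ = 191.56/0.821 = 233.33 mm; ε'_s = 0.003(c − d')/c = 0.0024 ≥ f_y/E_s = 0.0021, so compression steel does yield.
M_n = (A_s − A'_s) f_y (d − a/2) + A'_s f_y (d − d') = [1855465 × (740 − 95.78) + 410435 × (740 − 44)] × 10⁻⁶ = 1195.33 + 285.66 = 1480.99 kN·m.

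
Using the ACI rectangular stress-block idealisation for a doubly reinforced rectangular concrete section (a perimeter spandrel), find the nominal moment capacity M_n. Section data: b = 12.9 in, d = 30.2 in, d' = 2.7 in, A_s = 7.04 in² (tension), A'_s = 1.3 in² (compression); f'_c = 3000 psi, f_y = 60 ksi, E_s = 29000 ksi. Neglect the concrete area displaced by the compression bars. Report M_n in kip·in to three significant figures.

Assume both steels yield.
a = (A_s − A'_s) f_y/(0.85 f'_c b) = (7.04 − 1.3) × 60/(0.85 × 3 × 12.9) = 10.470 in.
c = a/β₁ = 10.470/0.85 = 12.318 in; ε'_s = 0.003(c − d')/c = 0.0023 ≥ ε_y = 0.0021, so the compression steel yields.
M_n = (A_s − A'_s) f_y (d − a/2) + A'_s f_y (d − d') = 344.4 × (30.2 − 5.235) + 78 × (30.2 − 2.7) = 8597.9 + 2145.0 = 10742.9 kip·in.

M_n ≈ 10700 kip·in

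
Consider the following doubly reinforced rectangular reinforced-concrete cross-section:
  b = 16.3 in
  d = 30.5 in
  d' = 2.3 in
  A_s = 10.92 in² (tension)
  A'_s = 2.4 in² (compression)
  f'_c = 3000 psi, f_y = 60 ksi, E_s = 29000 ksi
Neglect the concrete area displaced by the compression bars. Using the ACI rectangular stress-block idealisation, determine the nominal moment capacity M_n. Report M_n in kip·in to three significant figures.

M_n ≈ 16500 kip·in

Assume both steels yield.
a = (A_s − A'_s) f_y/(0.85 f'_c b) = (10.92 − 2.4) × 60/(0.85 × 3 × 16.3) = 12.299 in.
c = a/β₁ = 12.299/0.85 = 14.469 in; ε'_s = 0.003(c − d')/c = 0.0025 ≥ ε_y = 0.0021, so the compression steel yields.
M_n = (A_s − A'_s) f_y (d − a/2) + A'_s f_y (d − d') = 511.2 × (30.5 − 6.1495) + 144 × (30.5 − 2.3) = 12448.0 + 4060.8 = 16508.8 kip·in.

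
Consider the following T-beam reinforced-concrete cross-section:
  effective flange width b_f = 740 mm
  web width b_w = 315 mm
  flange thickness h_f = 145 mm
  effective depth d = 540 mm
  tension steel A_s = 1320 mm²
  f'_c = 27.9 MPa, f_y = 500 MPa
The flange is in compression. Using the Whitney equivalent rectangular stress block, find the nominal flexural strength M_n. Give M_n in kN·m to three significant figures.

Tension: T = A_s f_y = 1320 × 500 = 660000 N.
Try a within the flange: a = T/(0.85 f'_c b_f) = 660000/(0.85 × 27.9 × 740) = 37.61 mm.
Since a = 37.61 ≤ h_f = 145 mm, the stress block lies entirely in the flange; analyse as a rectangular beam of width b_f.
M_n = T(d − a/2) = 660000 × (540 − 18.805) = 343.99 × 10⁶ N·mm.
M_n = 343.99 kN·m.

M_n ≈ 344 kN·m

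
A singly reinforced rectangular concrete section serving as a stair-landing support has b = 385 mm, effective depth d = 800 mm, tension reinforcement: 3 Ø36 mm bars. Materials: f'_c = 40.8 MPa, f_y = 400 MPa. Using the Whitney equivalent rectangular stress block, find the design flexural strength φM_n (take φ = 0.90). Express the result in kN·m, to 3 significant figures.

A_s = 3 × 1018 = 3054 mm².
T = A_s f_y = 3054 × 400 = 1221600 N = 1221.6 kN.
From C = T: a = T/(0.85 f'_c b) = 1221600/(0.85 × 40.8 × 385) = 91.49 mm.
M_n = T(d − a/2) = 1221.6 kN × (800 − 45.745) mm = 921.40 kN·m.
φM_n = 0.90 × 921.40 = 829.26 kN·m.

φM_n ≈ 829 kN·m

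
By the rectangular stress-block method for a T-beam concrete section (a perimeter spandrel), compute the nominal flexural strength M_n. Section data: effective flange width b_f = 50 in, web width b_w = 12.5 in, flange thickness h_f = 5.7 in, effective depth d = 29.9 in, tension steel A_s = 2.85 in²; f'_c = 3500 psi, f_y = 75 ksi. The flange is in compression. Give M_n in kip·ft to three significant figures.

M_n ≈ 520 kip·ft

Tension: T = A_s f_y = 2.85 × 75 = 213.75 kips.
Try a within the flange: a = T/(0.85 f'_c b_f) = 213.75/(0.85 × 3.5 × 50) = 1.437 in.
Since a = 1.437 ≤ h_f = 5.7 in, the stress block lies entirely in the flange; analyse as a rectangular beam of width b_f.
M_n = T(d − a/2) = 213.75 × (29.9 − 0.7185) = 6237.5 kip·in.
M_n = 6237.5/12 = 519.79 kip·ft.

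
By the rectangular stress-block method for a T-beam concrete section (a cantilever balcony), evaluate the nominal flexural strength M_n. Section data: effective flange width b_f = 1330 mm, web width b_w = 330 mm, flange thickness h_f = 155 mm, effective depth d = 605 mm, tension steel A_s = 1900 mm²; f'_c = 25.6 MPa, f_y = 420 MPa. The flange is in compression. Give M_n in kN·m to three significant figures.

M_n ≈ 472 kN·m

Tension: T = A_s f_y = 1900 × 420 = 798000 N.
Try a within the flange: a = T/(0.85 f'_c b_f) = 798000/(0.85 × 25.6 × 1330) = 27.57 mm.
Since a = 27.57 ≤ h_f = 155 mm, the stress block lies entirely in the flange; analyse as a rectangular beam of width b_f.
M_n = T(d − a/2) = 798000 × (605 − 13.785) = 471.79 × 10⁶ N·mm.
M_n = 471.79 kN·m.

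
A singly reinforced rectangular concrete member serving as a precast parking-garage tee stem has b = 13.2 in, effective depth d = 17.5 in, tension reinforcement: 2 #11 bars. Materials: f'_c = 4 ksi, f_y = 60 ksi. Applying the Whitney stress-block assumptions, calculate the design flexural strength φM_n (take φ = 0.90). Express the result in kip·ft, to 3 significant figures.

φM_n ≈ 216 kip·ft

A_s = 2 × 1.56 = 3.12 in².
T = A_s f_y = 3.12 × 60 = 187.2 kips.
a = T/(0.85 f'_c b) = 187.2/(0.85 × 4 × 13.2) = 4.171 in.
M_n = T(d − a/2) = 187.2 × (17.5 − 2.0855) = 2885.6 kip·in = 2885.6/12 = 240.47 kip·ft.
φM_n = 0.90 × 240.47 = 216.42 kip·ft.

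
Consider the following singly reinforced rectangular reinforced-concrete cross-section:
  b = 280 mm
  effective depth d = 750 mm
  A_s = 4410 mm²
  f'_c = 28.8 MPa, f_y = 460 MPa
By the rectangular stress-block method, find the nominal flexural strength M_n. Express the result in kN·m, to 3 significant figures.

T = A_s f_y = 4410 × 460 = 2028600 N = 2028.6 kN.
From C = T: a = T/(0.85 f'_c b) = 2028600/(0.85 × 28.8 × 280) = 295.96 mm.
M_n = T(d − a/2) = 2028.6 kN × (750 − 147.98) mm = 1221.26 kN·m.

M_n ≈ 1220 kN·m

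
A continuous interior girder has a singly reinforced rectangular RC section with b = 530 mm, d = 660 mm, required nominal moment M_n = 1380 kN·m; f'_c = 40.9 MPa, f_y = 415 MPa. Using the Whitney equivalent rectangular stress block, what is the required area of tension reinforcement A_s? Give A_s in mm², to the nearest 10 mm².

With M_n = 0.85 f'_c a b (d − a/2), solve the quadratic for a:
a = d − √(d² − 2M_n/(0.85 f'_c b)) = 660 − √(660² − 2 × 1380×10⁶/(0.85 × 40.9 × 530)) = 125.39 mm.
A_s = 0.85 f'_c a b / f_y = 0.85 × 40.9 × 125.39 × 530 / 415 = 5567.1 mm².

A_s ≈ 5570 mm²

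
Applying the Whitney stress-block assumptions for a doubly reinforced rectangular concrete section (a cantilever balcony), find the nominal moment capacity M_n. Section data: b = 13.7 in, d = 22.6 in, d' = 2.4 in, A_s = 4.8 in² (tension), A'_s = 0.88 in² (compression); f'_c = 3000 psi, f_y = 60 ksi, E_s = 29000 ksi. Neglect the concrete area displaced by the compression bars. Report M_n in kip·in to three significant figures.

Assume both steels yield.
a = (A_s − A'_s) f_y/(0.85 f'_c b) = (4.8 − 0.88) × 60/(0.85 × 3 × 13.7) = 6.733 in.
c = a/β₁ = 6.733/0.85 = 7.921 in; ε'_s = 0.003(c − d')/c = 0.0021 ≥ ε_y = 0.0021, so the compression steel yields.
M_n = (A_s − A'_s) f_y (d − a/2) + A'_s f_y (d − d') = 235.2 × (22.6 − 3.3665) + 52.8 × (22.6 − 2.4) = 4523.7 + 1066.6 = 5590.3 kip·in.

M_n ≈ 5590 kip·in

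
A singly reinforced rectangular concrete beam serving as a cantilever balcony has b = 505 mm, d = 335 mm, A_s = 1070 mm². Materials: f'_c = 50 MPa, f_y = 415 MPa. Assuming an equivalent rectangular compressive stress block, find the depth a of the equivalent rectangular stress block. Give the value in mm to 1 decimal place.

a ≈ 20.7 mm

T = A_s f_y = 1070 × 415 = 444050 N = 444.05 kN.
Setting C = 0.85 f'_c a b equal to T: a = 444050/(0.85 × 50 × 505) = 20.7 mm.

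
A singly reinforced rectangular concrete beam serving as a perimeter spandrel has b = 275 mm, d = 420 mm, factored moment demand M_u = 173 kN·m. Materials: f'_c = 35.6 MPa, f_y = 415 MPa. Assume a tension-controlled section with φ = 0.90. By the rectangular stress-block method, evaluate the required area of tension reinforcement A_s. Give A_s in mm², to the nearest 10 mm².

A_s ≈ 1190 mm²

M_n = M_u/φ = 173/0.90 = 192.222 kN·m.
With M_n = 0.85 f'_c a b (d − a/2), solve the quadratic for a:
a = d − √(d² − 2M_n/(0.85 f'_c b)) = 420 − √(420² − 2 × 192.222×10⁶/(0.85 × 35.6 × 275)) = 59.17 mm.
A_s = 0.85 f'_c a b / f_y = 0.85 × 35.6 × 59.17 × 275 / 415 = 1186.5 mm².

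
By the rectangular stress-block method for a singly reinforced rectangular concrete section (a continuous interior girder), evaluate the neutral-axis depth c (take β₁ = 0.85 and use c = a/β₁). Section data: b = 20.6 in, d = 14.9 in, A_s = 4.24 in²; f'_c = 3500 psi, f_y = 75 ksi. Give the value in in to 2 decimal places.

c ≈ 6.10 in

T = A_s f_y = 4.24 × 75 = 318 kips.
a = T/(0.85 f'_c b) = 318/(0.85 × 3.5 × 20.6) = 5.1889 in.
With β₁ = 0.85, c = a/β₁ = 5.1889/0.85 = 6.10 in.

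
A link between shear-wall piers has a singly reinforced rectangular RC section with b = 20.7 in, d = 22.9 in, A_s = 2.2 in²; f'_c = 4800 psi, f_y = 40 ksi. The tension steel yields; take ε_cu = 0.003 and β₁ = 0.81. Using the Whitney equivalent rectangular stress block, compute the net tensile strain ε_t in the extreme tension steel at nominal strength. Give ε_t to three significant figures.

a = A_s f_y/(0.85 f'_c b) = 1.042 in.
β₁ = 0.81, so c = a/β₁ = 1.042/0.81 = 1.286 in.
From the linear strain diagram with ε_cu = 0.003: ε_t = 0.003 (d − c)/c = 0.003 × (22.9 − 1.286)/1.286 = 0.0504.
Since ε_t ≥ 0.005, the section is tension-controlled.

ε_t ≈ 0.0504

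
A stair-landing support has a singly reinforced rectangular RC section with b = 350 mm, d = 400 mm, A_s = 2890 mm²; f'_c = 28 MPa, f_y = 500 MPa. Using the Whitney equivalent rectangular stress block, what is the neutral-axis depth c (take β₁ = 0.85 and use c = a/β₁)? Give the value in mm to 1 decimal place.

c ≈ 204.1 mm

T = A_s f_y = 2890 × 500 = 1445000 N = 1445 kN.
Setting C = 0.85 f'_c a b equal to T: a = 1445000/(0.85 × 28 × 350) = 173.469 mm.
With β₁ = 0.85, c = a/β₁ = 173.469/0.85 = 204.1 mm.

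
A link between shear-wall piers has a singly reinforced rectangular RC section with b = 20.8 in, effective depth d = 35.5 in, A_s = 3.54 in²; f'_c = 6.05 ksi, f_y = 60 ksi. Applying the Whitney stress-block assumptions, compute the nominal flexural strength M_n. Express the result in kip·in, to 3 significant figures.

M_n ≈ 7330 kip·in

T = A_s f_y = 3.54 × 60 = 212.4 kips.
a = T/(0.85 f'_c b) = 212.4/(0.85 × 6.05 × 20.8) = 1.986 in.
M_n = T(d − a/2) = 212.4 × (35.5 − 0.993) = 7329.3 kip·in.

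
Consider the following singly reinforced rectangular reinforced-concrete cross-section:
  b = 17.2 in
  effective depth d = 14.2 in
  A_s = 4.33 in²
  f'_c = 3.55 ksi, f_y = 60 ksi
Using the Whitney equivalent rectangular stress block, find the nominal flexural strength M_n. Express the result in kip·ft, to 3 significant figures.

T = A_s f_y = 4.33 × 60 = 259.8 kips.
a = T/(0.85 f'_c b) = 259.8/(0.85 × 3.55 × 17.2) = 5.006 in.
M_n = T(d − a/2) = 259.8 × (14.2 − 2.503) = 3038.9 kip·in = 3038.9/12 = 253.24 kip·ft.

M_n ≈ 253 kip·ft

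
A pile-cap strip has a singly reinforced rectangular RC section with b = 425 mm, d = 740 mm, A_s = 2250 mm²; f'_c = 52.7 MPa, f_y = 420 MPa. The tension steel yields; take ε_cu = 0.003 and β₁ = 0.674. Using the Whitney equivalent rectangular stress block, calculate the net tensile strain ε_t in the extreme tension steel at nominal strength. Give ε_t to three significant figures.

a = A_s f_y/(0.85 f'_c b) = 49.64 mm.
β₁ = 0.674, so c = a/β₁ = 49.64/0.674 = 73.65 mm.
From the linear strain diagram with ε_cu = 0.003: ε_t = 0.003 (d − c)/c = 0.003 × (740 − 73.65)/73.65 = 0.0271.
Since ε_t ≥ 0.005, the section is tension-controlled.

ε_t ≈ 0.0271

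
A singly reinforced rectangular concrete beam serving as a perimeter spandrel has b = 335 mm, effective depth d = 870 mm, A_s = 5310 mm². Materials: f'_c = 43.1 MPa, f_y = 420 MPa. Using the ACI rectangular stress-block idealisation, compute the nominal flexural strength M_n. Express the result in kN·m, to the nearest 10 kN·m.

T = A_s f_y = 5310 × 420 = 2230200 N = 2230.2 kN.
From C = T: a = T/(0.85 f'_c b) = 2230200/(0.85 × 43.1 × 335) = 181.72 mm.
M_n = T(d − a/2) = 2230.2 kN × (870 − 90.86) mm = 1737.64 kN·m.

M_n ≈ 1740 kN·m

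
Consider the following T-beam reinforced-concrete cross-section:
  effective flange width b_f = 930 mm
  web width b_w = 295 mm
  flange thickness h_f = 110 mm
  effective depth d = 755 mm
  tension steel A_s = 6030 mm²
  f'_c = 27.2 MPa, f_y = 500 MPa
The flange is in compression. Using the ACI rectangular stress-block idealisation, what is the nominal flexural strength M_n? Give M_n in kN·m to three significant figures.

M_n ≈ 2040 kN·m

Tension: T = A_s f_y = 6030 × 500 = 3015000 N.
Try a within the flange: a = T/(0.85 f'_c b_f) = 3015000/(0.85 × 27.2 × 930) = 140.22 mm.
a = 140.22 > h_f = 110 mm: the block extends into the web. Split into flange-overhang and web parts.
C_f = 0.85 f'_c (b_f − b_w) h_f = 0.85 × 27.2 × (930 − 295) × 110 = 1614932 N.
Remaining web compression depth: a_w = (T − C_f)/(0.85 f'_c b_w) = (3015000 − 1614932)/(0.85 × 27.2 × 295) = 205.28 mm.
M_n = C_f(d − h_f/2) + (T − C_f)(d − a_w/2) = 1614932 × (755 − 55) + 1400068 × (755 − 102.64) = 1130.45 + 913.35 = 2043.80 × 10⁶ N·mm.
M_n = 2043.80 kN·m.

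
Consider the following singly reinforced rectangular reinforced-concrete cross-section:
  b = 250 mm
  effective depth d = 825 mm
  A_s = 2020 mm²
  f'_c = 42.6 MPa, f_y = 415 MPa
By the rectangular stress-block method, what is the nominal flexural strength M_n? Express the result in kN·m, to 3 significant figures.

T = A_s f_y = 2020 × 415 = 838300 N = 838.3 kN.
From C = T: a = T/(0.85 f'_c b) = 838300/(0.85 × 42.6 × 250) = 92.60 mm.
M_n = T(d − a/2) = 838.3 kN × (825 − 46.3) mm = 652.78 kN·m.

M_n ≈ 653 kN·m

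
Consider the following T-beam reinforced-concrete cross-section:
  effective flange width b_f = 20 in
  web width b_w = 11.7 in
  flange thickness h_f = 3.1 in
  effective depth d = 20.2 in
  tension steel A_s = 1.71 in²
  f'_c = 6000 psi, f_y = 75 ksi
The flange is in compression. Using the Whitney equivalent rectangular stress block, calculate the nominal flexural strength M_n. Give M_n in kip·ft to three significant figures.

Tension: T = A_s f_y = 1.71 × 75 = 128.25 kips.
Try a within the flange: a = T/(0.85 f'_c b_f) = 128.25/(0.85 × 6 × 20) = 1.257 in.
Since a = 1.257 ≤ h_f = 3.1 in, the stress block lies entirely in the flange; analyse as a rectangular beam of width b_f.
M_n = T(d − a/2) = 128.25 × (20.2 − 0.6285) = 2510.0 kip·in.
M_n = 2510.0/12 = 209.17 kip·ft.

M_n ≈ 209 kip·ft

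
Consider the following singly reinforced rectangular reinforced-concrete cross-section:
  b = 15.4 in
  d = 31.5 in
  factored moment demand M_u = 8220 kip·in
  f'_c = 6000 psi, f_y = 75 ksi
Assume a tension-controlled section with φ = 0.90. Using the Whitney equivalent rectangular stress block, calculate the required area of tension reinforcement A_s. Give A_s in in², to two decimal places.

A_s ≈ 4.12 in²

M_n = M_u/φ = 8220/0.90 = 9133.33 kip·in.
From M_n = 0.85 f'_c a b (d − a/2):
a = d − √(d² − 2M_n/(0.85 f'_c b)) = 31.5 − √(31.5² − 2 × 9133.33/(0.85 × 6 × 15.4)) = 3.938 in.
A_s = 0.85 f'_c a b / f_y = 0.85 × 6 × 3.938 × 15.4 / 75 = 4.124 in².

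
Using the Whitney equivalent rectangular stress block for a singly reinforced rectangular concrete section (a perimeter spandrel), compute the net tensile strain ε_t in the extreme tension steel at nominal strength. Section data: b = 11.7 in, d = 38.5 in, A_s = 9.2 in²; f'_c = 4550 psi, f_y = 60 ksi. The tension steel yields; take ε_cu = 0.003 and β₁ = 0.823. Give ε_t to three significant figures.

a = A_s f_y/(0.85 f'_c b) = 12.199 in.
β₁ = 0.823, so c = a/β₁ = 12.199/0.823 = 14.823 in.
From the linear strain diagram with ε_cu = 0.003: ε_t = 0.003 (d − c)/c = 0.003 × (38.5 − 14.823)/14.823 = 0.00479.
ε_t is between 0.004 and 0.005 — transition zone.

ε_t ≈ 0.00479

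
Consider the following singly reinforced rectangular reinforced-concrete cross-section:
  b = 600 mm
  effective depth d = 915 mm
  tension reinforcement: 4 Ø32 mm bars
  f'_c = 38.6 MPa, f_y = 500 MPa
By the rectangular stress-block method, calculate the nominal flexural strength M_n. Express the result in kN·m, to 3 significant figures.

A_s = 4 × 804 = 3216 mm².
T = A_s f_y = 3216 × 500 = 1608000 N = 1608 kN.
From C = T: a = T/(0.85 f'_c b) = 1608000/(0.85 × 38.6 × 600) = 81.68 mm.
M_n = T(d − a/2) = 1608 kN × (915 − 40.84) mm = 1405.65 kN·m.

M_n ≈ 1410 kN·m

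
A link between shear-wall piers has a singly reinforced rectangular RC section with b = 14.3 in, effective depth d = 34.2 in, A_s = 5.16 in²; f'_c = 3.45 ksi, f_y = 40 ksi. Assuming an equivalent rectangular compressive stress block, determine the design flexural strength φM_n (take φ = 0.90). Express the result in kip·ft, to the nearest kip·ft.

φM_n ≈ 491 kip·ft

T = A_s f_y = 5.16 × 40 = 206.4 kips.
a = T/(0.85 f'_c b) = 206.4/(0.85 × 3.45 × 14.3) = 4.922 in.
M_n = T(d − a/2) = 206.4 × (34.2 − 2.461) = 6550.9 kip·in = 6550.9/12 = 545.91 kip·ft.
φM_n = 0.90 × 545.91 = 491.32 kip·ft.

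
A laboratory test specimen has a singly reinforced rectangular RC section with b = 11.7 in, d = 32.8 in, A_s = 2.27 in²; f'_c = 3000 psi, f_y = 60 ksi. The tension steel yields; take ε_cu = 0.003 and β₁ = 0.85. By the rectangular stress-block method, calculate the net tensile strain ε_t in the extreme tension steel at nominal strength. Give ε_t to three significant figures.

ε_t ≈ 0.0153

a = A_s f_y/(0.85 f'_c b) = 4.565 in.
β₁ = 0.85, so c = a/β₁ = 4.565/0.85 = 5.371 in.
From the linear strain diagram with ε_cu = 0.003: ε_t = 0.003 (d − c)/c = 0.003 × (32.8 − 5.371)/5.371 = 0.0153.
Since ε_t ≥ 0.005, the section is tension-controlled.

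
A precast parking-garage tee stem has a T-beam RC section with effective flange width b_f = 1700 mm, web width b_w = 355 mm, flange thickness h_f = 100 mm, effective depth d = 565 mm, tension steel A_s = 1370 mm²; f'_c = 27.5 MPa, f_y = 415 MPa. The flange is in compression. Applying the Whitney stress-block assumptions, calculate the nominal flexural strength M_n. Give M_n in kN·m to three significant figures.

M_n ≈ 317 kN·m

Tension: T = A_s f_y = 1370 × 415 = 568550 N.
Try a within the flange: a = T/(0.85 f'_c b_f) = 568550/(0.85 × 27.5 × 1700) = 14.31 mm.
Since a = 14.31 ≤ h_f = 100 mm, the stress block lies entirely in the flange; analyse as a rectangular beam of width b_f.
M_n = T(d − a/2) = 568550 × (565 − 7.155) = 317.16 × 10⁶ N·mm.
M_n = 317.16 kN·m.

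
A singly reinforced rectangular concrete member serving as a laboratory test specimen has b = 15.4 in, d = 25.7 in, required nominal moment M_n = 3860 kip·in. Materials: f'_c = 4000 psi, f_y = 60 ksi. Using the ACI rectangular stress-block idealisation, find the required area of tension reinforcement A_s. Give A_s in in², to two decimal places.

From M_n = 0.85 f'_c a b (d − a/2):
a = d − √(d² − 2M_n/(0.85 f'_c b)) = 25.7 − √(25.7² − 2 × 3860/(0.85 × 4 × 15.4)) = 3.049 in.
A_s = 0.85 f'_c a b / f_y = 0.85 × 4 × 3.049 × 15.4 / 60 = 2.661 in².

A_s ≈ 2.66 in²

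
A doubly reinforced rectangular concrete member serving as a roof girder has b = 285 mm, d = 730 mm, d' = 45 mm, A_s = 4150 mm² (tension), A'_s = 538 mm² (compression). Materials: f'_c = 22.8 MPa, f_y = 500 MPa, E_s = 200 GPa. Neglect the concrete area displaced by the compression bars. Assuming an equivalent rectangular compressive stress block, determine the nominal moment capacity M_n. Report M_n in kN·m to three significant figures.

Assume both tension and compression steel yield.
Net tension couple steel: A_s − A'_s = 3612 mm².
a = (A_s − A'_s) f_y / (0.85 f'_c b) = 1806000/(0.85 × 22.8 × 285) = 326.98 mm.
c = a/β₁ = 326.98/0.85 = 384.68 mm; ε'_s = 0.003(c − d')/c = 0.0026 ≥ f_y/E_s = 0.0025, so compression steel does yield.
M_n = (A_s − A'_s) f_y (d − a/2) + A'_s f_y (d − d') = [1806000 × (730 − 163.49) + 269000 × (730 − 45)] × 10⁻⁶ = 1023.12 + 184.27 = 1207.39 kN·m.

M_n ≈ 1210 kN·m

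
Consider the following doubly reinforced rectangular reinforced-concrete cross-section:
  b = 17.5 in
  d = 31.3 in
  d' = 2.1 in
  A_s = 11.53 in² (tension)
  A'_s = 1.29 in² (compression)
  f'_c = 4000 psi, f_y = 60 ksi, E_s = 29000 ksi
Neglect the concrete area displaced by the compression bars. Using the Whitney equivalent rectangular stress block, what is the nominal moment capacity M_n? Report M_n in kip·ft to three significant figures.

M_n ≈ 1530 kip·ft

Assume both steels yield.
a = (A_s − A'_s) f_y/(0.85 f'_c b) = (11.53 − 1.29) × 60/(0.85 × 4 × 17.5) = 10.326 in.
c = a/β₁ = 10.326/0.85 = 12.148 in; ε'_s = 0.003(c − d')/c = 0.0025 ≥ ε_y = 0.0021, so the compression steel yields.
M_n = (A_s − A'_s) f_y (d − a/2) + A'_s f_y (d − d') = 614.4 × (31.3 − 5.163) + 77.4 × (31.3 − 2.1) = 16058.6 + 2260.1 = 18318.7 kip·in = 18318.7/12 = 1526.56 kip·ft.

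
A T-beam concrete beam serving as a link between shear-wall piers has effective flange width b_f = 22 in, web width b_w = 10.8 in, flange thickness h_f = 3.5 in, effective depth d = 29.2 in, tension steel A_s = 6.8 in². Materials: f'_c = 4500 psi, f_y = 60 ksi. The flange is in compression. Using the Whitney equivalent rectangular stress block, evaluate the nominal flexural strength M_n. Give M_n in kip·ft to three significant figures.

M_n ≈ 904 kip·ft

Tension: T = A_s f_y = 6.8 × 60 = 408 kips.
Try a within the flange: a = T/(0.85 f'_c b_f) = 408/(0.85 × 4.5 × 22) = 4.848 in.
a = 4.848 > h_f = 3.5 in: the block extends into the web. Split into flange-overhang and web parts.
C_f = 0.85 f'_c (b_f − b_w) h_f = 0.85 × 4.5 × (22 − 10.8) × 3.5 = 149.9 kips.
Remaining web compression depth: a_w = (T − C_f)/(0.85 f'_c b_w) = (408 − 149.9)/(0.85 × 4.5 × 10.8) = 6.248 in.
M_n = C_f(d − h_f/2) + (T − C_f)(d − a_w/2) = 149.9 × (29.2 − 1.75) + 258.1 × (29.2 − 3.124) = 4114.8 + 6730.2 = 10845.0 kip·in.
M_n = 10845.0/12 = 903.75 kip·ft.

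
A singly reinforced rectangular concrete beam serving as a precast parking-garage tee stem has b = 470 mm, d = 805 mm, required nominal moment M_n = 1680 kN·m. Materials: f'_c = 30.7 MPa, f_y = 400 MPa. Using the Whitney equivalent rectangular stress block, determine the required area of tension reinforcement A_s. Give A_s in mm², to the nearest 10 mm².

A_s ≈ 5930 mm²

With M_n = 0.85 f'_c a b (d − a/2), solve the quadratic for a:
a = d − √(d² − 2M_n/(0.85 f'_c b)) = 805 − √(805² − 2 × 1680×10⁶/(0.85 × 30.7 × 470)) = 193.39 mm.
A_s = 0.85 f'_c a b / f_y = 0.85 × 30.7 × 193.39 × 470 / 400 = 5929.7 mm².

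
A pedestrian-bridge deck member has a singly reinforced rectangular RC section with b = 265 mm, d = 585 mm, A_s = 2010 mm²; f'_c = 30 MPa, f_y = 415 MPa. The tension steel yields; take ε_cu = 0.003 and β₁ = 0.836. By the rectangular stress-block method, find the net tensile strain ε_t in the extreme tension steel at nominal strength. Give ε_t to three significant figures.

ε_t ≈ 0.00889

a = A_s f_y/(0.85 f'_c b) = 123.44 mm.
β₁ = 0.836, so c = a/β₁ = 123.44/0.836 = 147.66 mm.
From the linear strain diagram with ε_cu = 0.003: ε_t = 0.003 (d − c)/c = 0.003 × (585 − 147.66)/147.66 = 0.00889.
Since ε_t ≥ 0.005, the section is tension-controlled.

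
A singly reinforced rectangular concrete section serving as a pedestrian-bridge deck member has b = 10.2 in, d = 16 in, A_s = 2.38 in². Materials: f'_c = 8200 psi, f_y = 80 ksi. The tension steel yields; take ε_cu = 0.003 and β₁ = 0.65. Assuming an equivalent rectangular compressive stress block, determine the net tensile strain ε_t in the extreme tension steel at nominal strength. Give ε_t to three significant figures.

a = A_s f_y/(0.85 f'_c b) = 2.678 in.
β₁ = 0.65, so c = a/β₁ = 2.678/0.65 = 4.120 in.
From the linear strain diagram with ε_cu = 0.003: ε_t = 0.003 (d − c)/c = 0.003 × (16 − 4.120)/4.120 = 0.00865.
Since ε_t ≥ 0.005, the section is tension-controlled.

ε_t ≈ 0.00865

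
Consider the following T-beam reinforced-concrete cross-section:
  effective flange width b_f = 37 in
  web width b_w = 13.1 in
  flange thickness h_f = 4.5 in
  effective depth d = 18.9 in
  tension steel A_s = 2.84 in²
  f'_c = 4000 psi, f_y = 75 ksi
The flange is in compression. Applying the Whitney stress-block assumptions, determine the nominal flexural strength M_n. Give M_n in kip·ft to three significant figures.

M_n ≈ 320 kip·ft

Tension: T = A_s f_y = 2.84 × 75 = 213 kips.
Try a within the flange: a = T/(0.85 f'_c b_f) = 213/(0.85 × 4 × 37) = 1.693 in.
Since a = 1.693 ≤ h_f = 4.5 in, the stress block lies entirely in the flange; analyse as a rectangular beam of width b_f.
M_n = T(d − a/2) = 213 × (18.9 − 0.8465) = 3845.4 kip·in.
M_n = 3845.4/12 = 320.45 kip·ft.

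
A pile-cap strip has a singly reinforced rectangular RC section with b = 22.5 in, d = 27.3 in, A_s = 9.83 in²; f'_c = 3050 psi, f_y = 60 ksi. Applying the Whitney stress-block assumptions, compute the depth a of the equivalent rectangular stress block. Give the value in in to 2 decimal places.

a ≈ 10.11 in

T = A_s f_y = 9.83 × 60 = 589.8 kips.
a = T/(0.85 f'_c b) = 589.8/(0.85 × 3.05 × 22.5) = 10.11 in.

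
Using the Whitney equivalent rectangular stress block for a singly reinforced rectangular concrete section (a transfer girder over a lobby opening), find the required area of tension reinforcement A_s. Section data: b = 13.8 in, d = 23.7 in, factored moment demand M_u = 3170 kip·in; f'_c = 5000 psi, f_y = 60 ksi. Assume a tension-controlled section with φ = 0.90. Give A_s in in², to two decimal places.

M_n = M_u/φ = 3170/0.90 = 3522.22 kip·in.
From M_n = 0.85 f'_c a b (d − a/2):
a = d − √(d² − 2M_n/(0.85 f'_c b)) = 23.7 − √(23.7² − 2 × 3522.22/(0.85 × 5 × 13.8)) = 2.686 in.
A_s = 0.85 f'_c a b / f_y = 0.85 × 5 × 2.686 × 13.8 / 60 = 2.626 in².

A_s ≈ 2.63 in²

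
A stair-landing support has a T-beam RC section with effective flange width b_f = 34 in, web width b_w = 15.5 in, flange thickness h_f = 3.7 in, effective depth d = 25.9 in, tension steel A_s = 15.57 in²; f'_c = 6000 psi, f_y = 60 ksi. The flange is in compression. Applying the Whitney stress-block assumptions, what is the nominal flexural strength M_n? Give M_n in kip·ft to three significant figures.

M_n ≈ 1780 kip·ft

Tension: T = A_s f_y = 15.57 × 60 = 934.2 kips.
Try a within the flange: a = T/(0.85 f'_c b_f) = 934.2/(0.85 × 6 × 34) = 5.388 in.
a = 5.388 > h_f = 3.7 in: the block extends into the web. Split into flange-overhang and web parts.
C_f = 0.85 f'_c (b_f − b_w) h_f = 0.85 × 6 × (34 − 15.5) × 3.7 = 349.1 kips.
Remaining web compression depth: a_w = (T − C_f)/(0.85 f'_c b_w) = (934.2 − 349.1)/(0.85 × 6 × 15.5) = 7.402 in.
M_n = C_f(d − h_f/2) + (T − C_f)(d − a_w/2) = 349.1 × (25.9 − 1.85) + 585.1 × (25.9 − 3.701) = 8395.9 + 12988.6 = 21384.5 kip·in.
M_n = 21384.5/12 = 1782.04 kip·ft.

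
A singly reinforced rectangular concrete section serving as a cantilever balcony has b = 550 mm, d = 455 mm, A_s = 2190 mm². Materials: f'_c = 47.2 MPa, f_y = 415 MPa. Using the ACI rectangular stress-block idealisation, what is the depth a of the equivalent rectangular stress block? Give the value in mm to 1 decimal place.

a ≈ 41.2 mm

T = A_s f_y = 2190 × 415 = 908850 N = 908.85 kN.
Setting C = 0.85 f'_c a b equal to T: a = 908850/(0.85 × 47.2 × 550) = 41.2 mm.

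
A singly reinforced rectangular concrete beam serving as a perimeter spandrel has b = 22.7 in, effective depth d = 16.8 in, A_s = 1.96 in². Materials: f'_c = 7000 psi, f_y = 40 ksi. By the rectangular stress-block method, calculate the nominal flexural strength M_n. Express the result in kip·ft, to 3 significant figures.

M_n ≈ 108 kip·ft

T = A_s f_y = 1.96 × 40 = 78.4 kips.
a = T/(0.85 f'_c b) = 78.4/(0.85 × 7 × 22.7) = 0.580 in.
M_n = T(d − a/2) = 78.4 × (16.8 − 0.29) = 1294.4 kip·in = 1294.4/12 = 107.87 kip·ft.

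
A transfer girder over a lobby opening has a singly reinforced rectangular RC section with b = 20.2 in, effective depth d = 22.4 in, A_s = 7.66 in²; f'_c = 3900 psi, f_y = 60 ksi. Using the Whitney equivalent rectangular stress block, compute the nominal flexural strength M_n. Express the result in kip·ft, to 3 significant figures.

M_n ≈ 726 kip·ft

T = A_s f_y = 7.66 × 60 = 459.6 kips.
a = T/(0.85 f'_c b) = 459.6/(0.85 × 3.9 × 20.2) = 6.863 in.
M_n = T(d − a/2) = 459.6 × (22.4 − 3.4315) = 8717.9 kip·in = 8717.9/12 = 726.49 kip·ft.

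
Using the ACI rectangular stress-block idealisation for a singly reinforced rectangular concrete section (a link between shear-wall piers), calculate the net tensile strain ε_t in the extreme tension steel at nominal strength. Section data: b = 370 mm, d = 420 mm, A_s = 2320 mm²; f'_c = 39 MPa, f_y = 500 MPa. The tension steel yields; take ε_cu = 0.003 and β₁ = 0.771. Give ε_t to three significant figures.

ε_t ≈ 0.00727

a = A_s f_y/(0.85 f'_c b) = 94.57 mm.
β₁ = 0.771, so c = a/β₁ = 94.57/0.771 = 122.66 mm.
From the linear strain diagram with ε_cu = 0.003: ε_t = 0.003 (d − c)/c = 0.003 × (420 − 122.66)/122.66 = 0.00727.
Since ε_t ≥ 0.005, the section is tension-controlled.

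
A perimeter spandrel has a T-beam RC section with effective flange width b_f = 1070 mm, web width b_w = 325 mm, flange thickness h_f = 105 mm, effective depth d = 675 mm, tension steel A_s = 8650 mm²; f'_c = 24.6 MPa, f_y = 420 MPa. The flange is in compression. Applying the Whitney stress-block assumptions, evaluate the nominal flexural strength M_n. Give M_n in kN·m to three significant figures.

M_n ≈ 2070 kN·m

Tension: T = A_s f_y = 8650 × 420 = 3633000 N.
Try a within the flange: a = T/(0.85 f'_c b_f) = 3633000/(0.85 × 24.6 × 1070) = 162.38 mm.
a = 162.38 > h_f = 105 mm: the block extends into the web. Split into flange-overhang and web parts.
C_f = 0.85 f'_c (b_f − b_w) h_f = 0.85 × 24.6 × (1070 − 325) × 105 = 1635685 N.
Remaining web compression depth: a_w = (T − C_f)/(0.85 f'_c b_w) = (3633000 − 1635685)/(0.85 × 24.6 × 325) = 293.91 mm.
M_n = C_f(d − h_f/2) + (T − C_f)(d − a_w/2) = 1635685 × (675 − 52.5) + 1997315 × (675 − 146.955) = 1018.21 + 1054.67 = 2072.88 × 10⁶ N·mm.
M_n = 2072.88 kN·m.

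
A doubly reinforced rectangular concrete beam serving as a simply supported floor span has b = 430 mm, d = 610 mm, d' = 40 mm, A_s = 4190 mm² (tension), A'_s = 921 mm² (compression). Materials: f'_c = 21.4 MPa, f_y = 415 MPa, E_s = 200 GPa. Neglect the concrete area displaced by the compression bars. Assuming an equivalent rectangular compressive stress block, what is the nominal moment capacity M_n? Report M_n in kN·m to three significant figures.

Assume both tension and compression steel yield.
Net tension couple steel: A_s − A'_s = 3269 mm².
a = (A_s − A'_s) f_y / (0.85 f'_c b) = 1356635/(0.85 × 21.4 × 430) = 173.45 mm.
c = a/β₁ = 173.45/0.85 = 204.06 mm; ε'_s = 0.003(c − d')/c = 0.0024 ≥ f_y/E_s = 0.0021, so compression steel does yield.
M_n = (A_s − A'_s) f_y (d − a/2) + A'_s f_y (d − d') = [1356635 × (610 − 86.725) + 382215 × (610 − 40)] × 10⁻⁶ = 709.89 + 217.86 = 927.75 kN·m.

M_n ≈ 928 kN·m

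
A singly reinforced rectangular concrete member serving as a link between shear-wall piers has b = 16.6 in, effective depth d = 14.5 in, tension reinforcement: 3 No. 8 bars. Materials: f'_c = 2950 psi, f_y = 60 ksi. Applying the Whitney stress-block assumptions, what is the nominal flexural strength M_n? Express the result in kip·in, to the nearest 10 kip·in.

A_s = 3 × 0.79 = 2.37 in².
T = A_s f_y = 2.37 × 60 = 142.2 kips.
a = T/(0.85 f'_c b) = 142.2/(0.85 × 2.95 × 16.6) = 3.416 in.
M_n = T(d − a/2) = 142.2 × (14.5 − 1.708) = 1819.0 kip·in.

M_n ≈ 1820 kip·in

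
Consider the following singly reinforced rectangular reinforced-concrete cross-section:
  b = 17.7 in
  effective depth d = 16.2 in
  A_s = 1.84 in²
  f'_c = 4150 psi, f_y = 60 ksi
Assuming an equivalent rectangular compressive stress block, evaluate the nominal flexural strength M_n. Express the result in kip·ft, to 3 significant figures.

M_n ≈ 141 kip·ft

T = A_s f_y = 1.84 × 60 = 110.4 kips.
a = T/(0.85 f'_c b) = 110.4/(0.85 × 4.15 × 17.7) = 1.768 in.
M_n = T(d − a/2) = 110.4 × (16.2 − 0.884) = 1690.9 kip·in = 1690.9/12 = 140.91 kip·ft.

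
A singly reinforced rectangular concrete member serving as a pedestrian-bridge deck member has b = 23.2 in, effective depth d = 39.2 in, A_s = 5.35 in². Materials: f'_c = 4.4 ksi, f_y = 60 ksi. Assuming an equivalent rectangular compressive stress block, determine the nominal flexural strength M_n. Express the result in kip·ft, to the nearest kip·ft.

T = A_s f_y = 5.35 × 60 = 321 kips.
a = T/(0.85 f'_c b) = 321/(0.85 × 4.4 × 23.2) = 3.700 in.
M_n = T(d − a/2) = 321 × (39.2 − 1.85) = 11989.4 kip·in = 11989.4/12 = 999.12 kip·ft.

M_n ≈ 999 kip·ft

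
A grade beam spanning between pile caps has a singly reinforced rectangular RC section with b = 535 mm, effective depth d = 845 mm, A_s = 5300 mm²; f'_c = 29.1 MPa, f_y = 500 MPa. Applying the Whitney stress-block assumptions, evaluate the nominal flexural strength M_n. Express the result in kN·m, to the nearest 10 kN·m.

M_n ≈ 1970 kN·m

T = A_s f_y = 5300 × 500 = 2650000 N = 2650 kN.
From C = T: a = T/(0.85 f'_c b) = 2650000/(0.85 × 29.1 × 535) = 200.25 mm.
M_n = T(d − a/2) = 2650 kN × (845 − 100.125) mm = 1973.92 kN·m.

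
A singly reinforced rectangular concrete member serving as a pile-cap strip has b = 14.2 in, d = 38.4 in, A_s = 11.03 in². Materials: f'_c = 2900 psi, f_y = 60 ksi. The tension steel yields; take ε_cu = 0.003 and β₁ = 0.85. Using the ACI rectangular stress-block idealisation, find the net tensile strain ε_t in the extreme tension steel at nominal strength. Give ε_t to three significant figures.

ε_t ≈ 0.00218

a = A_s f_y/(0.85 f'_c b) = 18.907 in.
β₁ = 0.85, so c = a/β₁ = 18.907/0.85 = 22.244 in.
From the linear strain diagram with ε_cu = 0.003: ε_t = 0.003 (d − c)/c = 0.003 × (38.4 − 22.244)/22.244 = 0.00218.
ε_t < 0.004 — the section is over-reinforced for flexure under ACI limits.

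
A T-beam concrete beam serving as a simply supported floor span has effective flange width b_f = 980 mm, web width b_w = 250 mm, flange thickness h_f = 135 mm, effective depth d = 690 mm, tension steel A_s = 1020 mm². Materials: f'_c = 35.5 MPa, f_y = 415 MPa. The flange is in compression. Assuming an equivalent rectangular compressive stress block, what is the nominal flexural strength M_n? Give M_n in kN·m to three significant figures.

Tension: T = A_s f_y = 1020 × 415 = 423300 N.
Try a within the flange: a = T/(0.85 f'_c b_f) = 423300/(0.85 × 35.5 × 980) = 14.31 mm.
Since a = 14.31 ≤ h_f = 135 mm, the stress block lies entirely in the flange; analyse as a rectangular beam of width b_f.
M_n = T(d − a/2) = 423300 × (690 − 7.155) = 289.05 × 10⁶ N·mm.
M_n = 289.05 kN·m.

M_n ≈ 289 kN·m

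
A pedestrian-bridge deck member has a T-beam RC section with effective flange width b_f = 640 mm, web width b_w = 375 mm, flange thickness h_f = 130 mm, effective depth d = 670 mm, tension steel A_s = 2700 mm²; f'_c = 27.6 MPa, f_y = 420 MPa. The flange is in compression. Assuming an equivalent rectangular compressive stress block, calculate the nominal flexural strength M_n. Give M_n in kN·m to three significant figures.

Tension: T = A_s f_y = 2700 × 420 = 1134000 N.
Try a within the flange: a = T/(0.85 f'_c b_f) = 1134000/(0.85 × 27.6 × 640) = 75.53 mm.
Since a = 75.53 ≤ h_f = 130 mm, the stress block lies entirely in the flange; analyse as a rectangular beam of width b_f.
M_n = T(d − a/2) = 1134000 × (670 − 37.765) = 716.95 × 10⁶ N·mm.
M_n = 716.95 kN·m.

M_n ≈ 717 kN·m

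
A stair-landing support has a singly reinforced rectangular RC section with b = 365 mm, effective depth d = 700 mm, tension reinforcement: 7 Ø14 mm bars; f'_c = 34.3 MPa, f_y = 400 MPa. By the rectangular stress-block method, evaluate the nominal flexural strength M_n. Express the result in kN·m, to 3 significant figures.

M_n ≈ 293 kN·m

A_s = 7 × 154 = 1078 mm².
T = A_s f_y = 1078 × 400 = 431200 N = 431.2 kN.
From C = T: a = T/(0.85 f'_c b) = 431200/(0.85 × 34.3 × 365) = 40.52 mm.
M_n = T(d − a/2) = 431.2 kN × (700 − 20.26) mm = 293.10 kN·m.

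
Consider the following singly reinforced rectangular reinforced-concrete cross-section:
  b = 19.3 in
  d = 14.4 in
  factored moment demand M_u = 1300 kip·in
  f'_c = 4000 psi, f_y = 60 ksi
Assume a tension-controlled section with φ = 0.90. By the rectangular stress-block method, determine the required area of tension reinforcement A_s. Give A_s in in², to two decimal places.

M_n = M_u/φ = 1300/0.90 = 1444.44 kip·in.
From M_n = 0.85 f'_c a b (d − a/2):
a = d − √(d² − 2M_n/(0.85 f'_c b)) = 14.4 − √(14.4² − 2 × 1444.44/(0.85 × 4 × 19.3)) = 1.620 in.
A_s = 0.85 f'_c a b / f_y = 0.85 × 4 × 1.620 × 19.3 / 60 = 1.772 in².

A_s ≈ 1.77 in²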